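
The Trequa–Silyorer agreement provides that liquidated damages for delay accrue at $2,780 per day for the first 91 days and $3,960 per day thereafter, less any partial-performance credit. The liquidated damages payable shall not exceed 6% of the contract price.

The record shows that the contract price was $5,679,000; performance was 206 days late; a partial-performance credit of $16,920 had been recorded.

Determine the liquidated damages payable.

$340,740

First 91 days: 91 × $2,780 = $252,980
Remaining days: (206 − 91) × $3,960 = $455,400
Accrued per-day damages: $252,980 + $455,400 = $708,380
Less partial-performance credit: $708,380 − $16,920 = $691,460
Cap: 6% of $5,679,000 = $340,740
Cap at $340,740: $691,460 exceeds the cap → $340,740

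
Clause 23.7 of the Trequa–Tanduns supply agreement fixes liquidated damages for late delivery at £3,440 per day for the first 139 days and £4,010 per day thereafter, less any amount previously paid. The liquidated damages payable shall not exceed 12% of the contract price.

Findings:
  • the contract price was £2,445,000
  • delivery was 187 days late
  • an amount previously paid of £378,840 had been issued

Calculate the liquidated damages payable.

First 139 days: 139 × £3,440 = £478,160
Remaining days: (187 − 139) × £4,010 = £192,480
Accrued per-day damages: £478,160 + £192,480 = £670,640
Less amount previously paid: £670,640 − £378,840 = £291,800
Cap: 12% of £2,445,000 = £293,400
Cap at £293,400: £291,800 is within the cap, no reduction.

£291,800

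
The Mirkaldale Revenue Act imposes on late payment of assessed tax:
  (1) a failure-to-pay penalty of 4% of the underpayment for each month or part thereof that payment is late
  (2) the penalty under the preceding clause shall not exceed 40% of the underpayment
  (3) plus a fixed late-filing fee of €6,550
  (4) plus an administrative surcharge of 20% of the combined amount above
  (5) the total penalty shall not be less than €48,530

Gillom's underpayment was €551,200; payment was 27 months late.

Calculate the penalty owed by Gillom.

Accrued rate: 4% × 27 = 108%, capped at 40% → 40%
Failure-to-pay penalty: 40% of €551,200 = €220,480
Penalty before surcharge: €220,480 + €6,550 = €227,030
Administrative surcharge: 20% of €227,030 = €45,406
Total penalty: €227,030 + €45,406 = €272,436
Minimum €48,530: €272,436 meets the minimum, no increase.

€272,436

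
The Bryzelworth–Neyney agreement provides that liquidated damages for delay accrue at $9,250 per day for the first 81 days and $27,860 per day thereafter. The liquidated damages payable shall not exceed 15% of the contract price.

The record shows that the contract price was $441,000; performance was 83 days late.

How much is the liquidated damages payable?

$66,150

First 81 days: 81 × $9,250 = $749,250
Remaining days: (83 − 81) × $27,860 = $55,720
Accrued per-day damages: $749,250 + $55,720 = $804,970
Cap: 15% of $441,000 = $66,150
Cap at $66,150: $804,970 exceeds the cap → $66,150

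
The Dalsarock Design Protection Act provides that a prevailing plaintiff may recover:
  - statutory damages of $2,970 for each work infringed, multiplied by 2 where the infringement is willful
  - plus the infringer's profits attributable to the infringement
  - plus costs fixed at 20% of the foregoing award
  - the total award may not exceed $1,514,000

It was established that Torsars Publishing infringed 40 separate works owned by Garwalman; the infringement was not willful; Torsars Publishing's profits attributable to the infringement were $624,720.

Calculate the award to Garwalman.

$892,224

Statutory damages: 40 × $2,970 = $118,800
Infringement not willful: no ×2 enhancement.
Combined award: $118,800 + $624,720 = $743,520
Costs: 20% of $743,520 = $148,704
Award plus costs: $743,520 + $148,704 = $892,224
Cap at $1,514,000: $892,224 is within the cap, no reduction.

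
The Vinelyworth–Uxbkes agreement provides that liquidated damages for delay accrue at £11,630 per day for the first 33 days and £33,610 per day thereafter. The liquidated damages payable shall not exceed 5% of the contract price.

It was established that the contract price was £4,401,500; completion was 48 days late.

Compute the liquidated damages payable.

£220,075

First 33 days: 33 × £11,630 = £383,790
Remaining days: (48 − 33) × £33,610 = £504,150
Accrued per-day damages: £383,790 + £504,150 = £887,940
Cap: 5% of £4,401,500 = £220,075
Cap at £220,075: £887,940 exceeds the cap → £220,075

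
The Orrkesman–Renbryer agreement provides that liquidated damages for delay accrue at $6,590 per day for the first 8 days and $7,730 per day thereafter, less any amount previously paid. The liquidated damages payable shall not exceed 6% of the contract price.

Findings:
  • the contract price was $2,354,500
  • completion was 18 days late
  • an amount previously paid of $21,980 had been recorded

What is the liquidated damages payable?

Liquidated damages: $108,040

First 8 days: 8 × $6,590 = $52,720
Remaining days: (18 − 8) × $7,730 = $77,300
Accrued per-day damages: $52,720 + $77,300 = $130,020
Less amount previously paid: $130,020 − $21,980 = $108,040
Cap: 6% of $2,354,500 = $141,270
Cap at $141,270: $108,040 is within the cap, no reduction.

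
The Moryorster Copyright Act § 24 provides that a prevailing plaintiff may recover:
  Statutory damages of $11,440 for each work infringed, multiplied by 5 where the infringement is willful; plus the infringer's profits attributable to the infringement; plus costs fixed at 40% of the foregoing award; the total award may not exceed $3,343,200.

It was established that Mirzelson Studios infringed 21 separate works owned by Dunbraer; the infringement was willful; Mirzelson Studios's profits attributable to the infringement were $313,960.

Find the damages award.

Statutory damages: 21 × $11,440 = $240,240
Multiplied by 5: 5 × $240,240 = $1,201,200
Combined award: $1,201,200 + $313,960 = $1,515,160
Costs: 40% of $1,515,160 = $606,064
Award plus costs: $1,515,160 + $606,064 = $2,121,224
Cap at $3,343,200: $2,121,224 is within the cap, no reduction.

Award: $2,121,224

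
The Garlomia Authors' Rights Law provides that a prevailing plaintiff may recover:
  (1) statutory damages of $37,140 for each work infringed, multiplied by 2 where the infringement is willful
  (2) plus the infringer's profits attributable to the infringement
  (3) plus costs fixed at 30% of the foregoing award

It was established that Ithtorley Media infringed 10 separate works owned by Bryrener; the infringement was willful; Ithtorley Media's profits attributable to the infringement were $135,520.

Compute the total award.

$1,141,816

Statutory damages: 10 × $37,140 = $371,400
Doubled: 2 × $371,400 = $742,800
Combined award: $742,800 + $135,520 = $878,320
Costs: 30% of $878,320 = $263,496
Award plus costs: $878,320 + $263,496 = $1,141,816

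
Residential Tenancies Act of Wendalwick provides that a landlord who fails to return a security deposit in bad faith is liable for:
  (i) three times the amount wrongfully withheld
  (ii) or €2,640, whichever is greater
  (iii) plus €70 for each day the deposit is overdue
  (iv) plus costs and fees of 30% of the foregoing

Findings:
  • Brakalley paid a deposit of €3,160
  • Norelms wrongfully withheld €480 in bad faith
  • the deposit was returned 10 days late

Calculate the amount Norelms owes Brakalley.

Trebled: 3 × €480 = €1,440
Minimum €2,640: €1,440 is below the minimum → €2,640
Late-return penalty: 10 × €70 = €700
Damages plus late penalty: €2,640 + €700 = €3,340
Costs and fees: 30% of €3,340 = €1,002
Total recovery: €3,340 + €1,002 = €4,342

€4,342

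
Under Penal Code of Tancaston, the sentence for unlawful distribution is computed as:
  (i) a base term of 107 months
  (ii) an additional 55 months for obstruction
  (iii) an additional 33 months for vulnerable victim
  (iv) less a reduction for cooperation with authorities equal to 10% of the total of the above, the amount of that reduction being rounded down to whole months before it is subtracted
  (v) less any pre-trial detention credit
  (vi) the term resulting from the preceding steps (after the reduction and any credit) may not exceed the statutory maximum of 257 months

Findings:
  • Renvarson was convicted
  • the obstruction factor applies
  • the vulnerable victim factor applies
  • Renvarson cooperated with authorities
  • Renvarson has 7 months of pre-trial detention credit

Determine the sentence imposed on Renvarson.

Obstruction enhancement: +55 months
Vulnerable victim enhancement: +33 months
Adjusted term: 107 months + 55 months + 33 months = 195 months
Cooperation with authorities reduction: 10% of 195 months = 19 months (rounded down)
After reduction: 195 − 19 = 176 months
Less pre-trial detention credit: 176 months − 7 months = 169 months
Cap at 257 months: 169 months is within the cap, no reduction.

169 months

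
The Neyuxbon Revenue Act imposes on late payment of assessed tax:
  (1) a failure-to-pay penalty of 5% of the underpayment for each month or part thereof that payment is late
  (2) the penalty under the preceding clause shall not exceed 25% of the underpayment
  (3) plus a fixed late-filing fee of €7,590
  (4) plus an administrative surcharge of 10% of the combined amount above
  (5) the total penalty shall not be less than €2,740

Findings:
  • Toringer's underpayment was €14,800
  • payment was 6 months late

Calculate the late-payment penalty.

Accrued rate: 5% × 6 = 30%, capped at 25% → 25%
Failure-to-pay penalty: 25% of €14,800 = €3,700
Penalty before surcharge: €3,700 + €7,590 = €11,290
Administrative surcharge: 10% of €11,290 = €1,129
Total penalty: €11,290 + €1,129 = €12,419
Minimum €2,740: €12,419 meets the minimum, no increase.

€12,419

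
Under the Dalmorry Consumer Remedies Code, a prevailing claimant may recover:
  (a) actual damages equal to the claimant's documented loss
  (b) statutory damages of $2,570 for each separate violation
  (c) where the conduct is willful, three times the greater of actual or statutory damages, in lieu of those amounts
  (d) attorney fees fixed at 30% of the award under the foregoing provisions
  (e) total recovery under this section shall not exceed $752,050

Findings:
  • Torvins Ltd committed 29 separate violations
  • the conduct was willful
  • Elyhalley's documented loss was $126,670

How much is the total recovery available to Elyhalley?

$494,013

Statutory damages: 29 × $2,570 = $74,530
Greater of actual damages ($126,670) or statutory damages ($74,530): $126,670
Trebled: 3 × $126,670 = $380,010
Attorney fees: 30% of $380,010 = $114,003
Total before cap: $380,010 + $114,003 = $494,013
Cap at $752,050: $494,013 is within the cap, no reduction.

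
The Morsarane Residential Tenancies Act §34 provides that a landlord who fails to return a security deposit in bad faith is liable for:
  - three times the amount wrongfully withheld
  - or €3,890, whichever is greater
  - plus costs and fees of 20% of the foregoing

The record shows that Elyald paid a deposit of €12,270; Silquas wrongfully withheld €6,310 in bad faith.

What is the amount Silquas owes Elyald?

€22,716

Trebled: 3 × €6,310 = €18,930
Minimum €3,890: €18,930 meets the minimum, no increase.
Costs and fees: 20% of €18,930 = €3,786
Total recovery: €18,930 + €3,786 = €22,716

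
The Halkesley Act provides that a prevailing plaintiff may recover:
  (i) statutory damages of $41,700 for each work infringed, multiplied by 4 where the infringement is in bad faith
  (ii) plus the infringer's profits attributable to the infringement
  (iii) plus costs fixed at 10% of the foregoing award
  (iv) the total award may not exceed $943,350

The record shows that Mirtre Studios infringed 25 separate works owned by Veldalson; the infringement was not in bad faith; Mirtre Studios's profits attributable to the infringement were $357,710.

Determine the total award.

$943,350

Statutory damages: 25 × $41,700 = $1,042,500
Infringement not in bad faith: no ×4 enhancement.
Combined award: $1,042,500 + $357,710 = $1,400,210
Costs: 10% of $1,400,210 = $140,021
Award plus costs: $1,400,210 + $140,021 = $1,540,231
Cap at $943,350: $1,540,231 exceeds the cap → $943,350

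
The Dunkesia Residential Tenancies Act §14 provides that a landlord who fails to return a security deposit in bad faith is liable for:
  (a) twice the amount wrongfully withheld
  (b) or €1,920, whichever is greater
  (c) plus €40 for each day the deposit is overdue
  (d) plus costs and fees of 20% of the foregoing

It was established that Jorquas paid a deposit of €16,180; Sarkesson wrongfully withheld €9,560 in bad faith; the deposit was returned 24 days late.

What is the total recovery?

Doubled: 2 × €9,560 = €19,120
Minimum €1,920: €19,120 meets the minimum, no increase.
Late-return penalty: 24 × €40 = €960
Damages plus late penalty: €19,120 + €960 = €20,080
Costs and fees: 20% of €20,080 = €4,016
Total recovery: €20,080 + €4,016 = €24,096

€24,096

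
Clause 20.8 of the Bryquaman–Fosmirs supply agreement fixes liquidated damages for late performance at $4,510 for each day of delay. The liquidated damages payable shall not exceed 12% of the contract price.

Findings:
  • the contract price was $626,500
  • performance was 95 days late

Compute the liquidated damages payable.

$75,180

Per-day damages: 95 × $4,510 = $428,450
Cap: 12% of $626,500 = $75,180
Cap at $75,180: $428,450 exceeds the cap → $75,180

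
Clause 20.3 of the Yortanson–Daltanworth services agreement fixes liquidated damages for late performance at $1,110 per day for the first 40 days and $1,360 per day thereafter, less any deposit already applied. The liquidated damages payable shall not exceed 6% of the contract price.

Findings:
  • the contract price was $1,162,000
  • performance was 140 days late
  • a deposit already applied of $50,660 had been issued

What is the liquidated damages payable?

$69,720

First 40 days: 40 × $1,110 = $44,400
Remaining days: (140 − 40) × $1,360 = $136,000
Accrued per-day damages: $44,400 + $136,000 = $180,400
Less deposit already applied: $180,400 − $50,660 = $129,740
Cap: 6% of $1,162,000 = $69,720
Cap at $69,720: $129,740 exceeds the cap → $69,720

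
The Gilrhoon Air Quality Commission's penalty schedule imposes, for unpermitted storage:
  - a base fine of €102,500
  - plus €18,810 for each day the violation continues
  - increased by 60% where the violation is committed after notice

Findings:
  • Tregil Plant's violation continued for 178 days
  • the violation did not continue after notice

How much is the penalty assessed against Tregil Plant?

€3,450,680

Per-day component: 178 × €18,810 = €3,348,180
Base plus per-day: €102,500 + €3,348,180 = €3,450,680
The violation did not continue after notice: no 60% increase.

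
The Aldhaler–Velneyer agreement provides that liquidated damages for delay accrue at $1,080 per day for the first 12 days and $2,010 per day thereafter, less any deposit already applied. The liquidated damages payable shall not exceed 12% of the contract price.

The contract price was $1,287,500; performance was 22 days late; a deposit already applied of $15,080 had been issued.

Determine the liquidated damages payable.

$17,980

First 12 days: 12 × $1,080 = $12,960
Remaining days: (22 − 12) × $2,010 = $20,100
Accrued per-day damages: $12,960 + $20,100 = $33,060
Less deposit already applied: $33,060 − $15,080 = $17,980
Cap: 12% of $1,287,500 = $154,500
Cap at $154,500: $17,980 is within the cap, no reduction.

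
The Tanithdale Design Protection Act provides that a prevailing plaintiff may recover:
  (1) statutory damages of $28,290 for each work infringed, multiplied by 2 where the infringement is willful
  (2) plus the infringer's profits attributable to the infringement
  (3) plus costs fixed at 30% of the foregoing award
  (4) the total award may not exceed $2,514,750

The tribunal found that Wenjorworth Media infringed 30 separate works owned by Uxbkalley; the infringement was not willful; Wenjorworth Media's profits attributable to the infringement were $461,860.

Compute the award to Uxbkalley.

Statutory damages: 30 × $28,290 = $848,700
Infringement not willful: no ×2 enhancement.
Combined award: $848,700 + $461,860 = $1,310,560
Costs: 30% of $1,310,560 = $393,168
Award plus costs: $1,310,560 + $393,168 = $1,703,728
Cap at $2,514,750: $1,703,728 is within the cap, no reduction.

$1,703,728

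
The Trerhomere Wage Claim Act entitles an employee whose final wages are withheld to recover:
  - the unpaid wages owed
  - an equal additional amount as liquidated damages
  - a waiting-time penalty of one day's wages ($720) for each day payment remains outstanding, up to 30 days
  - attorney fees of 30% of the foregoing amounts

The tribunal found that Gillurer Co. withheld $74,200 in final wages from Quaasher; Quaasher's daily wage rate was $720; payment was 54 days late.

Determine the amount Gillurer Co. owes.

$221,000

Liquidated damages (equal amount): $74,200
Penalty days: min(54, 30) = 30
Waiting-time penalty: 30 × $720 = $21,600
Subtotal: $74,200 + $74,200 + $21,600 = $170,000
Attorney fees: 30% of $170,000 = $51,000
Total award: $170,000 + $51,000 = $221,000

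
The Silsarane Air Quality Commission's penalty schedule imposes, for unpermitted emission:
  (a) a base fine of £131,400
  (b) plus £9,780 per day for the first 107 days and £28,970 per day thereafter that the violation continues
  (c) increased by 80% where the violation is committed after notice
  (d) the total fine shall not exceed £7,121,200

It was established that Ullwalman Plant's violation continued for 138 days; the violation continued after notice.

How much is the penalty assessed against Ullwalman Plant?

First 107 days: 107 × £9,780 = £1,046,460
Remaining days: (138 − 107) × £28,970 = £898,070
Per-day component: £1,046,460 + £898,070 = £1,944,530
Base plus per-day: £131,400 + £1,944,530 = £2,075,930
Enhancement: 80% of £2,075,930 = £1,660,744
Enhanced fine: £2,075,930 + £1,660,744 = £3,736,674
Cap at £7,121,200: £3,736,674 is within the cap, no reduction.

£3,736,674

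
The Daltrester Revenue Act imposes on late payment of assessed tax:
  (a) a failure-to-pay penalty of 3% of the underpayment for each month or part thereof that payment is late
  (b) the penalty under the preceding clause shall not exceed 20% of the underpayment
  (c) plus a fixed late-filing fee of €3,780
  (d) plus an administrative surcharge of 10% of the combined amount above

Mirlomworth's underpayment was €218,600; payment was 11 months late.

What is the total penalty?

€52,250

Accrued rate: 3% × 11 = 33%, capped at 20% → 20%
Failure-to-pay penalty: 20% of €218,600 = €43,720
Penalty before surcharge: €43,720 + €3,780 = €47,500
Administrative surcharge: 10% of €47,500 = €4,750
Total penalty: €47,500 + €4,750 = €52,250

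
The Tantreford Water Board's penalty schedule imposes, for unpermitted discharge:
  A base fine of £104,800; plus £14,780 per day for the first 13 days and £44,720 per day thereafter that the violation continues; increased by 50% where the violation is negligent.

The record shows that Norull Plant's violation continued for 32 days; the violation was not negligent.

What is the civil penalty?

First 13 days: 13 × £14,780 = £192,140
Remaining days: (32 − 13) × £44,720 = £849,680
Per-day component: £192,140 + £849,680 = £1,041,820
Base plus per-day: £104,800 + £1,041,820 = £1,146,620
The violation was not negligent: no 50% increase.

Civil penalty: £1,146,620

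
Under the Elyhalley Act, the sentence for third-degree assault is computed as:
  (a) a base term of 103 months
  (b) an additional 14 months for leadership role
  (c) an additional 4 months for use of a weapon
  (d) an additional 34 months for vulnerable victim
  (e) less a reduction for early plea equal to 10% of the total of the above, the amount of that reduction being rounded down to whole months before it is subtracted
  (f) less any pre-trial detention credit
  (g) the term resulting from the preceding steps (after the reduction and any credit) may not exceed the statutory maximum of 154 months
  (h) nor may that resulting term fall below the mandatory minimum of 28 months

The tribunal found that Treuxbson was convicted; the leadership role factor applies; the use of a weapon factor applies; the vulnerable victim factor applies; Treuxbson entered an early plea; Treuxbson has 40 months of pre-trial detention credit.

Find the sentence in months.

100 months

Leadership role enhancement: +14 months
Use of a weapon enhancement: +4 months
Vulnerable victim enhancement: +34 months
Adjusted term: 103 months + 14 months + 4 months + 34 months = 155 months
Early plea reduction: 10% of 155 months = 15 months (rounded down)
After reduction: 155 − 15 = 140 months
Less pre-trial detention credit: 140 months − 40 months = 100 months
Cap at 154 months: 100 months is within the cap, no reduction.
Minimum 28 months: 100 months meets the minimum, no increase.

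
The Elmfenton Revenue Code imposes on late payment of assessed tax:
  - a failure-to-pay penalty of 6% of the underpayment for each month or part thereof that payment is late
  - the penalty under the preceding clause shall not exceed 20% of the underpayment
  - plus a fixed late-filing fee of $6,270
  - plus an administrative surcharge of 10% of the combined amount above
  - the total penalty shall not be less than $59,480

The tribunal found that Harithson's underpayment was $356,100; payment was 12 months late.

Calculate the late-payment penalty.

Accrued rate: 6% × 12 = 72%, capped at 20% → 20%
Failure-to-pay penalty: 20% of $356,100 = $71,220
Penalty before surcharge: $71,220 + $6,270 = $77,490
Administrative surcharge: 10% of $77,490 = $7,749
Total penalty: $77,490 + $7,749 = $85,239
Minimum $59,480: $85,239 meets the minimum, no increase.

$85,239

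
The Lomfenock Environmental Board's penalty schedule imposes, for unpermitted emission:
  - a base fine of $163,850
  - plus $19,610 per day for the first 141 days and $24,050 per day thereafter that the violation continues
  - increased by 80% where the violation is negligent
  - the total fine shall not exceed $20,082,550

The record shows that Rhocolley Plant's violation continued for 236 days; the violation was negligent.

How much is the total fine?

First 141 days: 141 × $19,610 = $2,765,010
Remaining days: (236 − 141) × $24,050 = $2,284,750
Per-day component: $2,765,010 + $2,284,750 = $5,049,760
Base plus per-day: $163,850 + $5,049,760 = $5,213,610
Enhancement: 80% of $5,213,610 = $4,170,888
Enhanced fine: $5,213,610 + $4,170,888 = $9,384,498
Cap at $20,082,550: $9,384,498 is within the cap, no reduction.

$9,384,498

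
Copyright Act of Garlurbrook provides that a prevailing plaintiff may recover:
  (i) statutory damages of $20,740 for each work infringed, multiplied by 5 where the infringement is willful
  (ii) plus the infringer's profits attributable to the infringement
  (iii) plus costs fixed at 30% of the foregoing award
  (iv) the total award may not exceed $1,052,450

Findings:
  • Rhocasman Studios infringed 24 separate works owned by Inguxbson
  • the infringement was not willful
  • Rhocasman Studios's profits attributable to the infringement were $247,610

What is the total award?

Statutory damages: 24 × $20,740 = $497,760
Infringement not willful: no ×5 enhancement.
Combined award: $497,760 + $247,610 = $745,370
Costs: 30% of $745,370 = $223,611
Award plus costs: $745,370 + $223,611 = $968,981
Cap at $1,052,450: $968,981 is within the cap, no reduction.

$968,981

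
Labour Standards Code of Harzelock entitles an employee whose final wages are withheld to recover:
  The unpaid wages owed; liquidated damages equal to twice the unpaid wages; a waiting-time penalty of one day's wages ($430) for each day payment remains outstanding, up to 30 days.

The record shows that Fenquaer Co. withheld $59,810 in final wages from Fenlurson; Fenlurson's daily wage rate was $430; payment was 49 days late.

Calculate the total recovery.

$192,330

Doubled: 2 × $59,810 = $119,620
Penalty days: min(49, 30) = 30
Waiting-time penalty: 30 × $430 = $12,900
Total award: $59,810 + $119,620 + $12,900 = $192,330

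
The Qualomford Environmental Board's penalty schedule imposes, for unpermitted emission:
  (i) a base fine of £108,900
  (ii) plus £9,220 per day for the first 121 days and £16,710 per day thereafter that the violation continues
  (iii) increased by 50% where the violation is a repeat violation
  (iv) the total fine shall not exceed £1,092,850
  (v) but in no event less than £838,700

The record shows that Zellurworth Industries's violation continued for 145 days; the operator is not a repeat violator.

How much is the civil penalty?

First 121 days: 121 × £9,220 = £1,115,620
Remaining days: (145 − 121) × £16,710 = £401,040
Per-day component: £1,115,620 + £401,040 = £1,516,660
Base plus per-day: £108,900 + £1,516,660 = £1,625,560
The operator is not a repeat violator: no 50% increase.
Cap at £1,092,850: £1,625,560 exceeds the cap → £1,092,850
Minimum £838,700: £1,092,850 meets the minimum, no increase.

£1,092,850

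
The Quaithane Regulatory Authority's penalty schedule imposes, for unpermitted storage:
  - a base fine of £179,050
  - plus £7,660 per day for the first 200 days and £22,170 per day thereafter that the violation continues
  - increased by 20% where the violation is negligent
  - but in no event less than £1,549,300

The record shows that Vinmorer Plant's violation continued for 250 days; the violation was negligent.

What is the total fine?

First 200 days: 200 × £7,660 = £1,532,000
Remaining days: (250 − 200) × £22,170 = £1,108,500
Per-day component: £1,532,000 + £1,108,500 = £2,640,500
Base plus per-day: £179,050 + £2,640,500 = £2,819,550
Enhancement: 20% of £2,819,550 = £563,910
Enhanced fine: £2,819,550 + £563,910 = £3,383,460
Minimum £1,549,300: £3,383,460 meets the minimum, no increase.

£3,383,460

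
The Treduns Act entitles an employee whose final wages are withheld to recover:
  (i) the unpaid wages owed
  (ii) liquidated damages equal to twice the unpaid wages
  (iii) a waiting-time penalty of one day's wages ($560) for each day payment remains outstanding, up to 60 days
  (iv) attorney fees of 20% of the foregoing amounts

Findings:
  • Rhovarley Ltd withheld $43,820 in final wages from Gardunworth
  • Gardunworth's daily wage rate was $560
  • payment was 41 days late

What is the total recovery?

$185,304

Doubled: 2 × $43,820 = $87,640
Penalty days: min(41, 60) = 41
Waiting-time penalty: 41 × $560 = $22,960
Subtotal: $43,820 + $87,640 + $22,960 = $154,420
Attorney fees: 20% of $154,420 = $30,884
Total award: $154,420 + $30,884 = $185,304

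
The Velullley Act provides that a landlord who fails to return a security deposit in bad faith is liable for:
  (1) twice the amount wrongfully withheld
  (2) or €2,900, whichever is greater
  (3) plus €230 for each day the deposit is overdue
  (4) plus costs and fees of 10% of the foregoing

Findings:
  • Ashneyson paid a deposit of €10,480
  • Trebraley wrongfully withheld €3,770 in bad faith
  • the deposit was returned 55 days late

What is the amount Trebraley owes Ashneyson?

Doubled: 2 × €3,770 = €7,540
Minimum €2,900: €7,540 meets the minimum, no increase.
Late-return penalty: 55 × €230 = €12,650
Damages plus late penalty: €7,540 + €12,650 = €20,190
Costs and fees: 10% of €20,190 = €2,019
Total recovery: €20,190 + €2,019 = €22,209

€22,209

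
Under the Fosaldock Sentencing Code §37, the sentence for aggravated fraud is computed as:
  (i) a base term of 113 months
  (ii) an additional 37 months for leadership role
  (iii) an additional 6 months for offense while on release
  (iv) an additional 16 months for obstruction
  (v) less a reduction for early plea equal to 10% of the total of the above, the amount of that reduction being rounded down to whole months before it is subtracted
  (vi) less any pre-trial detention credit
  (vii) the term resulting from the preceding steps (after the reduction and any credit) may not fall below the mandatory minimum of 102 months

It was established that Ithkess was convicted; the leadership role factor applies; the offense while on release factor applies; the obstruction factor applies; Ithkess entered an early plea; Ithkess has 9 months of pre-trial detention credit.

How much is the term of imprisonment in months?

146 months

Leadership role enhancement: +37 months
Offense while on release enhancement: +6 months
Obstruction enhancement: +16 months
Adjusted term: 113 months + 37 months + 6 months + 16 months = 172 months
Early plea reduction: 10% of 172 months = 17 months (rounded down)
After reduction: 172 − 17 = 155 months
Less pre-trial detention credit: 155 months − 9 months = 146 months
Minimum 102 months: 146 months meets the minimum, no increase.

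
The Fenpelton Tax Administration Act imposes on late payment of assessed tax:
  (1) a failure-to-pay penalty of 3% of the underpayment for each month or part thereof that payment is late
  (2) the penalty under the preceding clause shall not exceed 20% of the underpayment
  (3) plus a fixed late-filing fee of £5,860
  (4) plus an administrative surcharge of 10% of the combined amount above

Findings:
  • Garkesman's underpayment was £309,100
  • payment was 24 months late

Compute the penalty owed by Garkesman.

Penalty: £74,448

Accrued rate: 3% × 24 = 72%, capped at 20% → 20%
Failure-to-pay penalty: 20% of £309,100 = £61,820
Penalty before surcharge: £61,820 + £5,860 = £67,680
Administrative surcharge: 10% of £67,680 = £6,768
Total penalty: £67,680 + £6,768 = £74,448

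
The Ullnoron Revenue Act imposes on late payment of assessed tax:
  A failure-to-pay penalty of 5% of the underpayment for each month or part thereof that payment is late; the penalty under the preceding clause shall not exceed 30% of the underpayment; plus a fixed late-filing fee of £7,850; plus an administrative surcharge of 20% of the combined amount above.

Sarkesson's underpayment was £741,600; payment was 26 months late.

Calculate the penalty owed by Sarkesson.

£276,396

Accrued rate: 5% × 26 = 130%, capped at 30% → 30%
Failure-to-pay penalty: 30% of £741,600 = £222,480
Penalty before surcharge: £222,480 + £7,850 = £230,330
Administrative surcharge: 20% of £230,330 = £46,066
Total penalty: £230,330 + £46,066 = £276,396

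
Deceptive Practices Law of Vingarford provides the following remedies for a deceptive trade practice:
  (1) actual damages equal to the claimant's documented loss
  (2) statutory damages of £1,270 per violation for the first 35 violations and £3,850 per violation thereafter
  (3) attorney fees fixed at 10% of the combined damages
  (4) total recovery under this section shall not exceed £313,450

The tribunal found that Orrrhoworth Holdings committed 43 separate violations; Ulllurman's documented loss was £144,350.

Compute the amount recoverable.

First 35 violations: 35 × £1,270 = £44,450
Remaining violations: (43 − 35) × £3,850 = £30,800
Statutory damages: £44,450 + £30,800 = £75,250
Combined damages: £144,350 + £75,250 = £219,600
Attorney fees: 10% of £219,600 = £21,960
Total before cap: £219,600 + £21,960 = £241,560
Cap at £313,450: £241,560 is within the cap, no reduction.

£241,560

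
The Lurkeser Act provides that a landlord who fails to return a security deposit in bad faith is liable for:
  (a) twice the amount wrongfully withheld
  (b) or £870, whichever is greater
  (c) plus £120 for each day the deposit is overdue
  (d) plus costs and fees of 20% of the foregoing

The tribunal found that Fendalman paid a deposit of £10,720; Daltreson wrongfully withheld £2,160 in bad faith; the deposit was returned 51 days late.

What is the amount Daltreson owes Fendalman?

Doubled: 2 × £2,160 = £4,320
Minimum £870: £4,320 meets the minimum, no increase.
Late-return penalty: 51 × £120 = £6,120
Damages plus late penalty: £4,320 + £6,120 = £10,440
Costs and fees: 20% of £10,440 = £2,088
Total recovery: £10,440 + £2,088 = £12,528

£12,528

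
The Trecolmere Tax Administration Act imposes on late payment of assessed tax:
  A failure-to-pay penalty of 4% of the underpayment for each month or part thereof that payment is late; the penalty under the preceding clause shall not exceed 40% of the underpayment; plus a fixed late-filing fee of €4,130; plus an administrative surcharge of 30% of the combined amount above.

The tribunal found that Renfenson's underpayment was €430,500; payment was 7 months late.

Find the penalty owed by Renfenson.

Accrued rate: 4% × 7 = 28%, capped at 40% → 28%
Failure-to-pay penalty: 28% of €430,500 = €120,540
Penalty before surcharge: €120,540 + €4,130 = €124,670
Administrative surcharge: 30% of €124,670 = €37,401
Total penalty: €124,670 + €37,401 = €162,071

€162,071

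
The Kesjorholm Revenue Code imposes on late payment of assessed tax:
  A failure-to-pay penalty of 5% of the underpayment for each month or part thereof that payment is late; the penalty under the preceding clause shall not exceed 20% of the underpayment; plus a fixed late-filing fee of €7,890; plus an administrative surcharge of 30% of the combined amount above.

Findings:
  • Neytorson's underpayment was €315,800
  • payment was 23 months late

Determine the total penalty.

Accrued rate: 5% × 23 = 115%, capped at 20% → 20%
Failure-to-pay penalty: 20% of €315,800 = €63,160
Penalty before surcharge: €63,160 + €7,890 = €71,050
Administrative surcharge: 30% of €71,050 = €21,315
Total penalty: €71,050 + €21,315 = €92,365

€92,365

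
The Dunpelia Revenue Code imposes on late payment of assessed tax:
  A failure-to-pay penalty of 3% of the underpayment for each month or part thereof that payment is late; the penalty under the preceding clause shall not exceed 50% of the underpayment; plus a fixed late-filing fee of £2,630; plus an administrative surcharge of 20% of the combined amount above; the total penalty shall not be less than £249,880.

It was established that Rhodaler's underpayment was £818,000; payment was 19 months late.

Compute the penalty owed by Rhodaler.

Accrued rate: 3% × 19 = 57%, capped at 50% → 50%
Failure-to-pay penalty: 50% of £818,000 = £409,000
Penalty before surcharge: £409,000 + £2,630 = £411,630
Administrative surcharge: 20% of £411,630 = £82,326
Total penalty: £411,630 + £82,326 = £493,956
Minimum £249,880: £493,956 meets the minimum, no increase.

Penalty: £493,956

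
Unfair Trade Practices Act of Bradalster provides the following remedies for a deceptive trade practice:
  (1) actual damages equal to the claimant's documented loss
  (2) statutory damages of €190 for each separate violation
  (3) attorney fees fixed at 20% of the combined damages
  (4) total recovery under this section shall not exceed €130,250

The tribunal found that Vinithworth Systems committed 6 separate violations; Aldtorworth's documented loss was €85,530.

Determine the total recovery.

Statutory damages: 6 × €190 = €1,140
Combined damages: €85,530 + €1,140 = €86,670
Attorney fees: 20% of €86,670 = €17,334
Total before cap: €86,670 + €17,334 = €104,004
Cap at €130,250: €104,004 is within the cap, no reduction.

€104,004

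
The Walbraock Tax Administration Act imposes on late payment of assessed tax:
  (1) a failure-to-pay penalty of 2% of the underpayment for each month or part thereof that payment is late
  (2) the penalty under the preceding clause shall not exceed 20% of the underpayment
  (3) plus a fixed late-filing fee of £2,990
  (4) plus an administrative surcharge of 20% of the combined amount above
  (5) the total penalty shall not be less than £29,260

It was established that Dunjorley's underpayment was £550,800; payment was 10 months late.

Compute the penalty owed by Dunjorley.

Accrued rate: 2% × 10 = 20%, capped at 20% → 20%
Failure-to-pay penalty: 20% of £550,800 = £110,160
Penalty before surcharge: £110,160 + £2,990 = £113,150
Administrative surcharge: 20% of £113,150 = £22,630
Total penalty: £113,150 + £22,630 = £135,780
Minimum £29,260: £135,780 meets the minimum, no increase.

£135,780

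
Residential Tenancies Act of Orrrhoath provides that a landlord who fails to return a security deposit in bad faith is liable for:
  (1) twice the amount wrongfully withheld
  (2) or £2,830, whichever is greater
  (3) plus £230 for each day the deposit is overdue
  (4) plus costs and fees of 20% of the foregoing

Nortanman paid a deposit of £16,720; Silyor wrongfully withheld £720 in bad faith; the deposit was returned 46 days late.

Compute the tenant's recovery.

£16,092

Doubled: 2 × £720 = £1,440
Minimum £2,830: £1,440 is below the minimum → £2,830
Late-return penalty: 46 × £230 = £10,580
Damages plus late penalty: £2,830 + £10,580 = £13,410
Costs and fees: 20% of £13,410 = £2,682
Total recovery: £13,410 + £2,682 = £16,092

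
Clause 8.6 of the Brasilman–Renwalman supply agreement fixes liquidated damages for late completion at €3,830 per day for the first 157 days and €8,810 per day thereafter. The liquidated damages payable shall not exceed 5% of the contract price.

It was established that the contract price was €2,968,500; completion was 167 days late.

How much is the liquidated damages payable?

Liquidated damages: €148,425

First 157 days: 157 × €3,830 = €601,310
Remaining days: (167 − 157) × €8,810 = €88,100
Accrued per-day damages: €601,310 + €88,100 = €689,410
Cap: 5% of €2,968,500 = €148,425
Cap at €148,425: €689,410 exceeds the cap → €148,425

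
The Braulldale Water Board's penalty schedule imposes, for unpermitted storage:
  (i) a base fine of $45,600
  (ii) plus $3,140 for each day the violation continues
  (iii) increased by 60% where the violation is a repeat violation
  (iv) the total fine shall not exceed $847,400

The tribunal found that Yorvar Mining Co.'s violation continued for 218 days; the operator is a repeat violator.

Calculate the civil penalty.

Per-day component: 218 × $3,140 = $684,520
Base plus per-day: $45,600 + $684,520 = $730,120
Enhancement: 60% of $730,120 = $438,072
Enhanced fine: $730,120 + $438,072 = $1,168,192
Cap at $847,400: $1,168,192 exceeds the cap → $847,400

$847,400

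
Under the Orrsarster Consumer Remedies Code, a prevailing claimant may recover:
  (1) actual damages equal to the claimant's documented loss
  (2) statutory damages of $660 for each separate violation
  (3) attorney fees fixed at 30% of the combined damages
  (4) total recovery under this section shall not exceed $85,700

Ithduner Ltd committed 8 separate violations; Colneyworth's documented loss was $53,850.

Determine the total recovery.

$76,869

Statutory damages: 8 × $660 = $5,280
Combined damages: $53,850 + $5,280 = $59,130
Attorney fees: 30% of $59,130 = $17,739
Total before cap: $59,130 + $17,739 = $76,869
Cap at $85,700: $76,869 is within the cap, no reduction.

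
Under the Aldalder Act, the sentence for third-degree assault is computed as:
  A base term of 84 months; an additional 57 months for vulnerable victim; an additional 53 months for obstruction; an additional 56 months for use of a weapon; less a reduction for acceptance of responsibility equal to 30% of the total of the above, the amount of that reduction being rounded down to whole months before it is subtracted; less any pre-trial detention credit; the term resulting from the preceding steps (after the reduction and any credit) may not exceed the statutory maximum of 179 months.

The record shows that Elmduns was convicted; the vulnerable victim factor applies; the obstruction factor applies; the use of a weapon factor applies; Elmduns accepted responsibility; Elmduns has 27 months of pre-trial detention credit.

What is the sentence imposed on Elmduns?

148 months

Vulnerable victim enhancement: +57 months
Obstruction enhancement: +53 months
Use of a weapon enhancement: +56 months
Adjusted term: 84 months + 57 months + 53 months + 56 months = 250 months
Acceptance of responsibility reduction: 30% of 250 months = 75 months (rounded down)
After reduction: 250 − 75 = 175 months
Less pre-trial detention credit: 175 months − 27 months = 148 months
Cap at 179 months: 148 months is within the cap, no reduction.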